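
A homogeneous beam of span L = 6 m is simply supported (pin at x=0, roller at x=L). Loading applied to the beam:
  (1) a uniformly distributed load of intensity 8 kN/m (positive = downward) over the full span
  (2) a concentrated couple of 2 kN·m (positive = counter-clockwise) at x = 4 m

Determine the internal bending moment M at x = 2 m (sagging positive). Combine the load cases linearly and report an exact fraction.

Load 1 — uniform load w=8 kN/m over full span:
  M_1 = wx(L-x)/2 = 8·2·(6-2)/2 = 32 kN·m
Load 2 — applied couple M₀=2 kN·m at a=4 m (b=L-a=2):
  M_2 = M₀x/L  [x≤a] = 2·2/6 = 2/3 kN·m
Superposition: M = Σ M_i = 98/3 kN·m ≈ 32.666667 kN·m

M(2) = 98/3 kN·m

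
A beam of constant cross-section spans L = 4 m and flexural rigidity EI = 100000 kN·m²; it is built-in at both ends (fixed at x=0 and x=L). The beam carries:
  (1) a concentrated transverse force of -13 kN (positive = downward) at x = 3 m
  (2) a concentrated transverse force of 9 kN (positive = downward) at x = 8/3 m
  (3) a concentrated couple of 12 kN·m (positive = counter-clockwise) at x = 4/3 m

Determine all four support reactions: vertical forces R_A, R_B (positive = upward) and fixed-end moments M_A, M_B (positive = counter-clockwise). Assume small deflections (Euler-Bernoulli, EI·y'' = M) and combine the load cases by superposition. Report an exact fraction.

Load 1 — point force P=-13 kN at a=3 m (b=L-a=1):
  R_A = Pb²(3a+b)/L³ = (-13)·1²·(3·3+1)/4³ = -65/32 kN
  M_A = Pab²/L² = (-13)·3·1²/4² = -39/16 kN·m
  R_B = Pa²(a+3b)/L³ = (-13)·3²·(3+3·1)/4³ = -351/32 kN
  M_B = -Pa²b/L² = -(-13)·3²·1/4² = 117/16 kN·m
Load 2 — point force P=9 kN at a=8/3 m (b=L-a=4/3):
  R_A = Pb²(3a+b)/L³ = 9·(4/3)²·(3·(8/3)+(4/3))/4³ = 7/3 kN
  M_A = Pab²/L² = 9·(8/3)·(4/3)²/4² = 8/3 kN·m
  R_B = Pa²(a+3b)/L³ = 9·(8/3)²·((8/3)+3·(4/3))/4³ = 20/3 kN
  M_B = -Pa²b/L² = -9·(8/3)²·(4/3)/4² = -16/3 kN·m
Load 3 — applied couple M₀=12 kN·m at a=4/3 m (b=L-a=8/3):
  R_A = 6M₀ab/L³ = 6·12·(4/3)·(8/3)/4³ = 4 kN
  M_A = M₀b(2a-b)/L² = 12·(8/3)·(2·(4/3)-(8/3))/4² = 0 kN·m
  R_B = -6M₀ab/L³ = -6·12·(4/3)·(8/3)/4³ = -4 kN
  M_B = M₀a(2b-a)/L² = 12·(4/3)·(2·(8/3)-(4/3))/4² = 4 kN·m
Superposition: R_A = 413/96 kN, M_A = 11/48 kN·m, R_B = -797/96 kN, M_B = 287/48 kN·m

R_A = 413/96 kN, M_A = 11/48 kN·m, R_B = -797/96 kN, M_B = 287/48 kN·m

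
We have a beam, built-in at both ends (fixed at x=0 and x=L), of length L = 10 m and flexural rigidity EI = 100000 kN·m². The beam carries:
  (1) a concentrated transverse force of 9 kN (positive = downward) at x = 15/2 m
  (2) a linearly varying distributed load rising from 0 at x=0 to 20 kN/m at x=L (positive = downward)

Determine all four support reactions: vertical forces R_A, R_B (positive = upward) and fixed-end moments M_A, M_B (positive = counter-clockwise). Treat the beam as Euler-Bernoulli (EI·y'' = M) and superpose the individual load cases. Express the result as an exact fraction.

R_A = 1005/32 kN, M_A = 6805/96 kN·m, R_B = 2483/32 kN, M_B = -3605/32 kN·m

Load 1 — point force P=9 kN at a=15/2 m (b=L-a=5/2):
  R_A = Pb²(3a+b)/L³ = 9·(5/2)²·(3·(15/2)+(5/2))/10³ = 45/32 kN
  M_A = Pab²/L² = 9·(15/2)·(5/2)²/10² = 135/32 kN·m
  R_B = Pa²(a+3b)/L³ = 9·(15/2)²·((15/2)+3·(5/2))/10³ = 243/32 kN
  M_B = -Pa²b/L² = -9·(15/2)²·(5/2)/10² = -405/32 kN·m
Load 2 — triangular load w₀=20 kN/m (0→w₀ over full span):
  R_A = 3w₀L/20 = 3·20·10/20 = 30 kN
  M_A = w₀L²/30 = 20·10²/30 = 200/3 kN·m
  R_B = 7w₀L/20 = 7·20·10/20 = 70 kN
  M_B = -w₀L²/20 = -20·10²/20 = -100 kN·m
Superposition: R_A = 1005/32 kN, M_A = 6805/96 kN·m, R_B = 2483/32 kN, M_B = -3605/32 kN·m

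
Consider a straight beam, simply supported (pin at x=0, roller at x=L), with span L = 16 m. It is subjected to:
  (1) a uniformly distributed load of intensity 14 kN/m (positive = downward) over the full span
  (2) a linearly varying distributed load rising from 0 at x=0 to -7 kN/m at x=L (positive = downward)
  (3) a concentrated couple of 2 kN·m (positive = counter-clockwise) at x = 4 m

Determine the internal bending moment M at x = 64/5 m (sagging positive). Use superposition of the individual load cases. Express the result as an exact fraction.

M(64/5) = 25038/125 kN·m

Load 1 — uniform load w=14 kN/m over full span:
  M_1 = wx(L-x)/2 = 14·(64/5)·(16-(64/5))/2 = 7168/25 kN·m
Load 2 — triangular load w₀=-7 kN/m (0→w₀ over full span):
  M_2 = w₀Lx/6 - w₀x³/(6L) = (-7)·16·(64/5)/6 - (-7)·(64/5)³/(6·16) = -10752/125 kN·m
Load 3 — applied couple M₀=2 kN·m at a=4 m (b=L-a=12):
  M_3 = M₀x/L - M₀  [x>a] = 2·(64/5)/16 - 2 = -2/5 kN·m
Superposition: M = Σ M_i = 25038/125 kN·m ≈ 200.304000 kN·m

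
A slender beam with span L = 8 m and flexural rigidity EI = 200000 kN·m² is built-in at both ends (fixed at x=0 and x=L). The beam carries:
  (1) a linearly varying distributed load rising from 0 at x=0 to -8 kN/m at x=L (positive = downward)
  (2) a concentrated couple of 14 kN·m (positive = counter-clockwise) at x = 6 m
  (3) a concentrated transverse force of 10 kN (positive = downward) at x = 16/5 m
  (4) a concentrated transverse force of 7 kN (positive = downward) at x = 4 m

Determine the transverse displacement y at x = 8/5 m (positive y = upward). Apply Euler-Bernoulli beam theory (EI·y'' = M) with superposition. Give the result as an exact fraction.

Load 1 — triangular load w₀=-8 kN/m (0→w₀ over full span):
  y_1 = -w₀x²(L-x)²(x+2L)/(120LEI) = -(-8)·(8/5)²·(8-(8/5))²·((8/5)+2·8)/(120·8·200000) = 11264/146484375 m
Load 2 — applied couple M₀=14 kN·m at a=6 m (b=L-a=2):
  y_2 = (R_Ax³/6 - M_Ax²/2)/EI  [x≤a] with R_A=63/32, M_A=35/8 = ((63/32)·(8/5)³/6 - (35/8)·(8/5)²/2)/200000 = -133/6250000 m
Load 3 — point force P=10 kN at a=16/5 m (b=L-a=24/5):
  y_3 = -Pb²x²(3aL-(3a+b)x)/(6L³EI)  [x≤a] = -10·(24/5)²·(8/5)²·(3·(16/5)·8-(3·(16/5)+(24/5))·(8/5))/(6·8³·200000) = -504/9765625 m
Load 4 — point force P=7 kN at a=4 m (b=L-a=4):
  y_4 = -Pb²x²(3aL-(3a+b)x)/(6L³EI)  [x≤a] = -7·4²·(8/5)²·(3·4·8-(3·4+4)·(8/5))/(6·8³·200000) = -77/2343750 m
Superposition: y = Σ y_i = -22537/781250000 m ≈ -0.000029 m

y(8/5) = -22537/781250000 m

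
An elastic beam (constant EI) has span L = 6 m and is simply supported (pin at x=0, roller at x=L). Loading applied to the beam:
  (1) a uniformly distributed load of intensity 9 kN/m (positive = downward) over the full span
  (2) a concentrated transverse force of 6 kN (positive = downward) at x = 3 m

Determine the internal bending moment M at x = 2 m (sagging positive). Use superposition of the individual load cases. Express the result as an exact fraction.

Load 1 — uniform load w=9 kN/m over full span:
  M_1 = wx(L-x)/2 = 9·2·(6-2)/2 = 36 kN·m
Load 2 — point force P=6 kN at a=3 m (b=L-a=3):
  M_2 = Pbx/L  [x≤a] = 6·3·2/6 = 6 kN·m
Superposition: M = Σ M_i = 42 kN·m ≈ 42.000000 kN·m

M(2) = 42 kN·m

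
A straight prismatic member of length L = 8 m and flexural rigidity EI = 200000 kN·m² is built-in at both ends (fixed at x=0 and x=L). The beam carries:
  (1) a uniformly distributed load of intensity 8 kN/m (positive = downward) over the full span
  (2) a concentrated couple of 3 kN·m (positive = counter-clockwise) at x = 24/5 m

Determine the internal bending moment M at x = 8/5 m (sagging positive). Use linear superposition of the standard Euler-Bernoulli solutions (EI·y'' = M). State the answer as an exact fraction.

Load 1 — uniform load w=8 kN/m over full span:
  M_1 = wLx/2 - wL²/12 - wx²/2 = 8·8·(8/5)/2 - 8·8²/12 - 8·(8/5)²/2 = -128/75 kN·m
Load 2 — applied couple M₀=3 kN·m at a=24/5 m (b=L-a=16/5):
  M_2 = R_Ax - M_A  [x≤a] with R_A=27/50, M_A=24/25 = (27/50)·(8/5) - (24/25) = -12/125 kN·m
Superposition: M = Σ M_i = -676/375 kN·m ≈ -1.802667 kN·m

M(8/5) = -676/375 kN·m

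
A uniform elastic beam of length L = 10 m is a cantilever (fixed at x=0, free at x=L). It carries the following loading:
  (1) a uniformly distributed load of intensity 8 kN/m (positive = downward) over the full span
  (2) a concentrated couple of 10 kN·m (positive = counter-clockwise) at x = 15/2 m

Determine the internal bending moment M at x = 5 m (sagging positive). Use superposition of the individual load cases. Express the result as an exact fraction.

Load 1 — uniform load w=8 kN/m over full span:
  M_1 = -w(L-x)²/2 = -8·(10-5)²/2 = -100 kN·m
Load 2 — applied couple M₀=10 kN·m at a=15/2 m (b=L-a=5/2):
  M_2 = M₀  [x≤a] = 10 = 10 kN·m
Superposition: M = Σ M_i = -90 kN·m ≈ -90.000000 kN·m

M(5) = -90 kN·m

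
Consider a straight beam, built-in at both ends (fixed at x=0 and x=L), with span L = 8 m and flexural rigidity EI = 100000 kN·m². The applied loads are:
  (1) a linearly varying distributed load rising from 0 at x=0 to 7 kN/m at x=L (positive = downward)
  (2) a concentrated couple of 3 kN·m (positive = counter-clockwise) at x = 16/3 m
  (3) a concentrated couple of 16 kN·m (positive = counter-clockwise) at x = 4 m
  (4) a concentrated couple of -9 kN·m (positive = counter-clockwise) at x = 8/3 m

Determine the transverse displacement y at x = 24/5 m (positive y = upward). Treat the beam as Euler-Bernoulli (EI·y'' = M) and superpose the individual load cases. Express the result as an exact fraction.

y(24/5) = -20097/48828125 m

Load 1 — triangular load w₀=7 kN/m (0→w₀ over full span):
  y_1 = -w₀x²(L-x)²(x+2L)/(120LEI) = -7·(24/5)²·(8-(24/5))²·((24/5)+2·8)/(120·8·100000) = -17472/48828125 m
Load 2 — applied couple M₀=3 kN·m at a=16/3 m (b=L-a=8/3):
  y_2 = (R_Ax³/6 - M_Ax²/2)/EI  [x≤a] with R_A=1/2, M_A=1 = ((1/2)·(24/5)³/6 - 1·(24/5)²/2)/100000 = -9/390625 m
Load 3 — applied couple M₀=16 kN·m at a=4 m (b=L-a=4):
  y_3 = (R_Ax³/6 - M_Ax²/2 - M₀(x-a)²/2)/EI  [x>a] with R_A=3, M_A=4 = (3·(24/5)³/6 - 4·(24/5)²/2 - 16·((24/5)-4)²/2)/100000 = 16/390625 m
Load 4 — applied couple M₀=-9 kN·m at a=8/3 m (b=L-a=16/3):
  y_4 = (R_Ax³/6 - M_Ax²/2 - M₀(x-a)²/2)/EI  [x>a] with R_A=-3/2, M_A=0 = ((-3/2)·(24/5)³/6 - 0·(24/5)²/2 - (-9)·((24/5)-(8/3))²/2)/100000 = -28/390625 m
Superposition: y = Σ y_i = -20097/48828125 m ≈ -0.000412 m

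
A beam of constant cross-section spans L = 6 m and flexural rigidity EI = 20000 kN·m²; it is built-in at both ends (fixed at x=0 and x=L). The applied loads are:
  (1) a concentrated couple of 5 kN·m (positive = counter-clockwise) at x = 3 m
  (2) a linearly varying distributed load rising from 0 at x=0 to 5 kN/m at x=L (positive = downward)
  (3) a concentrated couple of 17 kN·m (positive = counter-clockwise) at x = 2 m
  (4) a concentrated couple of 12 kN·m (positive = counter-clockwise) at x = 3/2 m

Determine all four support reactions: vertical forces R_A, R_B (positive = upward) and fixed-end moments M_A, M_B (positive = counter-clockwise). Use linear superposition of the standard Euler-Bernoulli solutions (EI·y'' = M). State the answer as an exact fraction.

R_A = 106/9 kN, M_A = 5 kN·m, R_B = 29/9 kN, M_B = 5/3 kN·m

Load 1 — applied couple M₀=5 kN·m at a=3 m (b=L-a=3):
  R_A = 6M₀ab/L³ = 6·5·3·3/6³ = 5/4 kN
  M_A = M₀b(2a-b)/L² = 5·3·(2·3-3)/6² = 5/4 kN·m
  R_B = -6M₀ab/L³ = -6·5·3·3/6³ = -5/4 kN
  M_B = M₀a(2b-a)/L² = 5·3·(2·3-3)/6² = 5/4 kN·m
Load 2 — triangular load w₀=5 kN/m (0→w₀ over full span):
  R_A = 3w₀L/20 = 3·5·6/20 = 9/2 kN
  M_A = w₀L²/30 = 5·6²/30 = 6 kN·m
  R_B = 7w₀L/20 = 7·5·6/20 = 21/2 kN
  M_B = -w₀L²/20 = -5·6²/20 = -9 kN·m
Load 3 — applied couple M₀=17 kN·m at a=2 m (b=L-a=4):
  R_A = 6M₀ab/L³ = 6·17·2·4/6³ = 34/9 kN
  M_A = M₀b(2a-b)/L² = 17·4·(2·2-4)/6² = 0 kN·m
  R_B = -6M₀ab/L³ = -6·17·2·4/6³ = -34/9 kN
  M_B = M₀a(2b-a)/L² = 17·2·(2·4-2)/6² = 17/3 kN·m
Load 4 — applied couple M₀=12 kN·m at a=3/2 m (b=L-a=9/2):
  R_A = 6M₀ab/L³ = 6·12·(3/2)·(9/2)/6³ = 9/4 kN
  M_A = M₀b(2a-b)/L² = 12·(9/2)·(2·(3/2)-(9/2))/6² = -9/4 kN·m
  R_B = -6M₀ab/L³ = -6·12·(3/2)·(9/2)/6³ = -9/4 kN
  M_B = M₀a(2b-a)/L² = 12·(3/2)·(2·(9/2)-(3/2))/6² = 15/4 kN·m
Superposition: R_A = 106/9 kN, M_A = 5 kN·m, R_B = 29/9 kN, M_B = 5/3 kN·m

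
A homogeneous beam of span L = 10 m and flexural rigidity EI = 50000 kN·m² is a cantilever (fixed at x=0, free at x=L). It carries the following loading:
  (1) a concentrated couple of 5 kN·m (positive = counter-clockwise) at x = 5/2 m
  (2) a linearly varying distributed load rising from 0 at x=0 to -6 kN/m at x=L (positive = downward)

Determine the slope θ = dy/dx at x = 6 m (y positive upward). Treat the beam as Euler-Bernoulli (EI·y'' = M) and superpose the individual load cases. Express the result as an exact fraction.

θ(6) = 7049/500000 rad

Load 1 — applied couple M₀=5 kN·m at a=5/2 m (b=L-a=15/2):
  θ_1 = M₀a/EI  [x>a] = 5·(5/2)/50000 = 1/4000 rad
Load 2 — triangular load w₀=-6 kN/m (0→w₀ over full span):
  θ_2 = (w₀Lx²/4-w₀L²x/3-w₀x⁴/(24L))/EI = ((-6)·10·6²/4-(-6)·10²·6/3-(-6)·6⁴/(24·10))/50000 = 1731/125000 rad
Superposition: θ = Σ θ_i = 7049/500000 rad ≈ 0.014098 rad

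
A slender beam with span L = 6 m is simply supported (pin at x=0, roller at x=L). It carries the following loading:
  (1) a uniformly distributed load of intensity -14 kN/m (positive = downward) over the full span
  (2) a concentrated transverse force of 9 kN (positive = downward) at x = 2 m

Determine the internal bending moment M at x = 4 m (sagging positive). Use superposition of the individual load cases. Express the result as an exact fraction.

Load 1 — uniform load w=-14 kN/m over full span:
  M_1 = wx(L-x)/2 = (-14)·4·(6-4)/2 = -56 kN·m
Load 2 — point force P=9 kN at a=2 m (b=L-a=4):
  M_2 = Pa(L-x)/L  [x>a] = 9·2·(6-4)/6 = 6 kN·m
Superposition: M = Σ M_i = -50 kN·m ≈ -50.000000 kN·m

M(4) = -50 kN·m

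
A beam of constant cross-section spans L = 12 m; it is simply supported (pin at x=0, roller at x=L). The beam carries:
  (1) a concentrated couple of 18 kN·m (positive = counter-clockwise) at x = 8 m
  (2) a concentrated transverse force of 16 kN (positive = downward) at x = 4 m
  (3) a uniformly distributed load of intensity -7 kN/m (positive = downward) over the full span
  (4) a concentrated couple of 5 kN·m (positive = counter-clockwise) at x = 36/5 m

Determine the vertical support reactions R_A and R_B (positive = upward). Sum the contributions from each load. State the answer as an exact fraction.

Load 1 — applied couple M₀=18 kN·m at a=8 m (b=L-a=4):
  R_A = M₀/L = 18/12 = 3/2 kN
  R_B = -M₀/L = -18/12 = -3/2 kN
Load 2 — point force P=16 kN at a=4 m (b=L-a=8):
  R_A = Pb/L = 16·8/12 = 32/3 kN
  R_B = Pa/L = 16·4/12 = 16/3 kN
Load 3 — uniform load w=-7 kN/m over full span:
  R_A = wL/2 = (-7)·12/2 = -42 kN
  R_B = wL/2 = (-7)·12/2 = -42 kN
Load 4 — applied couple M₀=5 kN·m at a=36/5 m (b=L-a=24/5):
  R_A = M₀/L = 5/12 kN
  R_B = -M₀/L = -5/12 kN
Superposition: R_A = -353/12 kN, R_B = -463/12 kN

R_A = -353/12 kN, R_B = -463/12 kN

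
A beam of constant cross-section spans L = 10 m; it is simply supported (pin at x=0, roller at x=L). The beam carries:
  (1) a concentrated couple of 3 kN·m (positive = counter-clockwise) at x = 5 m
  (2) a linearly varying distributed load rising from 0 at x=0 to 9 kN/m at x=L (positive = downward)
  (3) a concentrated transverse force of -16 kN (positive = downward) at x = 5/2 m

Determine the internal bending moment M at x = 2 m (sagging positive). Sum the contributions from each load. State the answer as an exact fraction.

M(2) = 27/5 kN·m

Load 1 — applied couple M₀=3 kN·m at a=5 m (b=L-a=5):
  M_1 = M₀x/L  [x≤a] = 3·2/10 = 3/5 kN·m
Load 2 — triangular load w₀=9 kN/m (0→w₀ over full span):
  M_2 = w₀Lx/6 - w₀x³/(6L) = 9·10·2/6 - 9·2³/(6·10) = 144/5 kN·m
Load 3 — point force P=-16 kN at a=5/2 m (b=L-a=15/2):
  M_3 = Pbx/L  [x≤a] = (-16)·(15/2)·2/10 = -24 kN·m
Superposition: M = Σ M_i = 27/5 kN·m ≈ 5.400000 kN·m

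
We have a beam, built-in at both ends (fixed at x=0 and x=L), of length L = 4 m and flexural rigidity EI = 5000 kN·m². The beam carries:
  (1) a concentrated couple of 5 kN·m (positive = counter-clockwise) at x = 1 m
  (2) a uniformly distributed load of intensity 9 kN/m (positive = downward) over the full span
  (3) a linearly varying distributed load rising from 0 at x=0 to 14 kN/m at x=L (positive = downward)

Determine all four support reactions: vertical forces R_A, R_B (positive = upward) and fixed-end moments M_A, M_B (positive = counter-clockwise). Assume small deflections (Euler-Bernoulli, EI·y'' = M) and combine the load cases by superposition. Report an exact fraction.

R_A = 4449/160 kN, M_A = 4447/240 kN·m, R_B = 5791/160 kN, M_B = -1731/80 kN·m

Load 1 — applied couple M₀=5 kN·m at a=1 m (b=L-a=3):
  R_A = 6M₀ab/L³ = 6·5·1·3/4³ = 45/32 kN
  M_A = M₀b(2a-b)/L² = 5·3·(2·1-3)/4² = -15/16 kN·m
  R_B = -6M₀ab/L³ = -6·5·1·3/4³ = -45/32 kN
  M_B = M₀a(2b-a)/L² = 5·1·(2·3-1)/4² = 25/16 kN·m
Load 2 — uniform load w=9 kN/m over full span:
  R_A = wL/2 = 9·4/2 = 18 kN
  M_A = wL²/12 = 9·4²/12 = 12 kN·m
  R_B = wL/2 = 9·4/2 = 18 kN
  M_B = -wL²/12 = -9·4²/12 = -12 kN·m
Load 3 — triangular load w₀=14 kN/m (0→w₀ over full span):
  R_A = 3w₀L/20 = 3·14·4/20 = 42/5 kN
  M_A = w₀L²/30 = 14·4²/30 = 112/15 kN·m
  R_B = 7w₀L/20 = 7·14·4/20 = 98/5 kN
  M_B = -w₀L²/20 = -14·4²/20 = -56/5 kN·m
Superposition: R_A = 4449/160 kN, M_A = 4447/240 kN·m, R_B = 5791/160 kN, M_B = -1731/80 kN·m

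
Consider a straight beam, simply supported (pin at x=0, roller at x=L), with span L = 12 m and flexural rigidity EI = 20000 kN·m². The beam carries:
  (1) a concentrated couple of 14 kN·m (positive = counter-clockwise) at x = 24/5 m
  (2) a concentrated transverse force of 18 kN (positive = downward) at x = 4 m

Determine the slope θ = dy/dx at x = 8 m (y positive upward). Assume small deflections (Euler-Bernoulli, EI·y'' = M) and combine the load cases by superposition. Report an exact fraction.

θ(8) = 701/187500 rad

Load 1 — applied couple M₀=14 kN·m at a=24/5 m (b=L-a=36/5):
  θ_1 = (M₀x²/(2L)-M₀(x-a)+C₁)/EI  [x>a] with C₁=M₀(3b²-L²)/(6L)=56/25 = (14·8²/(2·12)-14·(8-(24/5))+(56/25))/20000 = -49/187500 rad
Load 2 — point force P=18 kN at a=4 m (b=L-a=8):
  θ_2 = -Pa(2L²-6Lx+3x²+a²)/(6LEI)  [x>a] = -18·4·(2·12²-6·12·8+3·8²+4²)/(6·12·20000) = 1/250 rad
Superposition: θ = Σ θ_i = 701/187500 rad ≈ 0.003739 rad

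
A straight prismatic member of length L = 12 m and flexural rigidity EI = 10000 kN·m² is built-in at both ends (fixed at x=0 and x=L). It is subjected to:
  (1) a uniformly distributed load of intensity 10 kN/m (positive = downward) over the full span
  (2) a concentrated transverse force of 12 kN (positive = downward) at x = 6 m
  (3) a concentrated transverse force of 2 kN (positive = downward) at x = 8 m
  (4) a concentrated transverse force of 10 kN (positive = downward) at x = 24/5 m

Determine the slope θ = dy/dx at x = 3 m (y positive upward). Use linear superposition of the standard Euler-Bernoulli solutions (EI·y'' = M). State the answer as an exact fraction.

Load 1 — uniform load w=10 kN/m over full span:
  θ_1 = -wx(L-x)(L-2x)/(12EI) = -10·3·(12-3)·(12-2·3)/(12·10000) = -27/2000 rad
Load 2 — point force P=12 kN at a=6 m (b=L-a=6):
  θ_2 = -Pb²x(2aL-(3a+b)x)/(2L³EI)  [x≤a] = -12·6²·3·(2·6·12-(3·6+6)·3)/(2·12³·10000) = -27/10000 rad
Load 3 — point force P=2 kN at a=8 m (b=L-a=4):
  θ_3 = -Pb²x(2aL-(3a+b)x)/(2L³EI)  [x≤a] = -2·4²·3·(2·8·12-(3·8+4)·3)/(2·12³·10000) = -3/10000 rad
Load 4 — point force P=10 kN at a=24/5 m (b=L-a=36/5):
  θ_4 = -Pb²x(2aL-(3a+b)x)/(2L³EI)  [x≤a] = -10·(36/5)²·3·(2·(24/5)·12-(3·(24/5)+(36/5))·3)/(2·12³·10000) = -567/250000 rad
Superposition: θ = Σ θ_i = -1173/62500 rad ≈ -0.018768 rad

θ(3) = -1173/62500 rad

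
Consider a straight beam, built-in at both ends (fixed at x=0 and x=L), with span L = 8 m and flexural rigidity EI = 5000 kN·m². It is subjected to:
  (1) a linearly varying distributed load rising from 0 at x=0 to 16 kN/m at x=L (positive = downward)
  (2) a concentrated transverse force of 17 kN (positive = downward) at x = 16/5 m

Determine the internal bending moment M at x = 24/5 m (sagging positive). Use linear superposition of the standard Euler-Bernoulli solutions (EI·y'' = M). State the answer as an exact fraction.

M(24/5) = 51104/1875 kN·m

Load 1 — triangular load w₀=16 kN/m (0→w₀ over full span):
  M_1 = 3w₀Lx/20 - w₀L²/30 - w₀x³/(6L) = 3·16·8·(24/5)/20 - 16·8²/30 - 16·(24/5)³/(6·8) = 7936/375 kN·m
Load 2 — point force P=17 kN at a=16/5 m (b=L-a=24/5):
  M_2 = Pa²(a+3b)(L-x)/L³ - Pa²b/L²  [x>a] = 17·(16/5)²·((16/5)+3·(24/5))·(8-(24/5))/8³ - 17·(16/5)²·(24/5)/8² = 3808/625 kN·m
Superposition: M = Σ M_i = 51104/1875 kN·m ≈ 27.255467 kN·m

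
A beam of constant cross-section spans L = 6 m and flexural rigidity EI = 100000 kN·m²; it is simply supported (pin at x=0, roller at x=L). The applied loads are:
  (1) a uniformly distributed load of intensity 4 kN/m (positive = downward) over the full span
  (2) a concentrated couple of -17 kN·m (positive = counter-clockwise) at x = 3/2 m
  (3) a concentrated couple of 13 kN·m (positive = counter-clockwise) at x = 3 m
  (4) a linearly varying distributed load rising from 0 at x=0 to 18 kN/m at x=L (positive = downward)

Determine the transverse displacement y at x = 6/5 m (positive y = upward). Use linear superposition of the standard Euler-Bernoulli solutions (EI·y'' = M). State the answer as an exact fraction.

Load 1 — uniform load w=4 kN/m over full span:
  y_1 = -wx(L³-2Lx²+x³)/(24EI) = -4·(6/5)·(6³-2·6·(6/5)²+(6/5)³)/(24·100000) = -783/1953125 m
Load 2 — applied couple M₀=-17 kN·m at a=3/2 m (b=L-a=9/2):
  y_2 = (M₀x³/(6L)+C₁x)/EI  [x≤a] with C₁=M₀(3b²-L²)/(6L)=-187/16 = ((-17)·(6/5)³/(6·6)+(-187/16)·(6/5))/100000 = -14841/100000000 m
Load 3 — applied couple M₀=13 kN·m at a=3 m (b=L-a=3):
  y_3 = (M₀x³/(6L)+C₁x)/EI  [x≤a] with C₁=M₀(3b²-L²)/(6L)=-13/4 = (13·(6/5)³/(6·6)+(-13/4)·(6/5))/100000 = -819/25000000 m
Load 4 — triangular load w₀=18 kN/m (0→w₀ over full span):
  y_4 = -w₀x(7L⁴-10L²x²+3x⁴)/(360LEI) = -18·(6/5)·(7·6⁴-10·6²·(6/5)²+3·(6/5)⁴)/(360·6·100000) = -41796/48828125 m
Superposition: y = Σ y_i = -17975601/12500000000 m ≈ -0.001438 m

y(6/5) = -17975601/12500000000 m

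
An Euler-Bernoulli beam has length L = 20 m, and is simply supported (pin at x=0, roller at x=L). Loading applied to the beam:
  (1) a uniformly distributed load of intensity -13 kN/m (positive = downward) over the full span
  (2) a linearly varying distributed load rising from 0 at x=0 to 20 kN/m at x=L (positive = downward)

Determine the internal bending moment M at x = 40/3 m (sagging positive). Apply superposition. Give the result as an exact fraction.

M(40/3) = -6800/81 kN·m

Load 1 — uniform load w=-13 kN/m over full span:
  M_1 = wx(L-x)/2 = (-13)·(40/3)·(20-(40/3))/2 = -5200/9 kN·m
Load 2 — triangular load w₀=20 kN/m (0→w₀ over full span):
  M_2 = w₀Lx/6 - w₀x³/(6L) = 20·20·(40/3)/6 - 20·(40/3)³/(6·20) = 40000/81 kN·m
Superposition: M = Σ M_i = -6800/81 kN·m ≈ -83.950617 kN·m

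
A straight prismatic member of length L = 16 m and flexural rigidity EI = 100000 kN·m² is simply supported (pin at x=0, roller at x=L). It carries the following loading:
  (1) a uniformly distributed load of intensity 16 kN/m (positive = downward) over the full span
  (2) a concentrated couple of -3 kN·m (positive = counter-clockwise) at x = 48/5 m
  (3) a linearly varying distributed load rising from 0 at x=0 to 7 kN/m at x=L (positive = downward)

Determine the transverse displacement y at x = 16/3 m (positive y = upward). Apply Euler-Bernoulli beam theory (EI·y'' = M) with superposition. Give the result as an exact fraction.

y(16/3) = -8182064/56953125 m

Load 1 — uniform load w=16 kN/m over full span:
  y_1 = -wx(L³-2Lx²+x³)/(24EI) = -16·(16/3)·(16³-2·16·(16/3)²+(16/3)³)/(24·100000) = -90112/759375 m
Load 2 — applied couple M₀=-3 kN·m at a=48/5 m (b=L-a=32/5):
  y_2 = (M₀x³/(6L)+C₁x)/EI  [x≤a] with C₁=M₀(3b²-L²)/(6L)=104/25 = ((-3)·(16/3)³/(6·16)+(104/25)·(16/3))/100000 = 368/2109375 m
Load 3 — triangular load w₀=7 kN/m (0→w₀ over full span):
  y_3 = -w₀x(7L⁴-10L²x²+3x⁴)/(360LEI) = -7·(16/3)·(7·16⁴-10·16²·(16/3)²+3·(16/3)⁴)/(360·16·100000) = -57344/2278125 m
Superposition: y = Σ y_i = -8182064/56953125 m ≈ -0.143663 m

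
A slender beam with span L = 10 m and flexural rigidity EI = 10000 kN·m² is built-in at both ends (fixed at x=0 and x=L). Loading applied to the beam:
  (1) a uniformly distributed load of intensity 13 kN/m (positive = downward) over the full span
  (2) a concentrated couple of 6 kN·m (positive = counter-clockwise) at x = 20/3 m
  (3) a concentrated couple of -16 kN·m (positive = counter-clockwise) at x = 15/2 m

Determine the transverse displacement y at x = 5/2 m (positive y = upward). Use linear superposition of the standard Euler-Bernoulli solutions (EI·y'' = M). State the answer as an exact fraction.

Load 1 — uniform load w=13 kN/m over full span:
  y_1 = -wx²(L-x)²/(24EI) = -13·(5/2)²·(10-(5/2))²/(24·10000) = -39/2048 m
Load 2 — applied couple M₀=6 kN·m at a=20/3 m (b=L-a=10/3):
  y_2 = (R_Ax³/6 - M_Ax²/2)/EI  [x≤a] with R_A=4/5, M_A=2 = ((4/5)·(5/2)³/6 - 2·(5/2)²/2)/10000 = -1/2400 m
Load 3 — applied couple M₀=-16 kN·m at a=15/2 m (b=L-a=5/2):
  y_3 = (R_Ax³/6 - M_Ax²/2)/EI  [x≤a] with R_A=-9/5, M_A=-5 = ((-9/5)·(5/2)³/6 - (-5)·(5/2)²/2)/10000 = 7/6400 m
Superposition: y = Σ y_i = -2821/153600 m ≈ -0.018366 m

y(5/2) = -2821/153600 m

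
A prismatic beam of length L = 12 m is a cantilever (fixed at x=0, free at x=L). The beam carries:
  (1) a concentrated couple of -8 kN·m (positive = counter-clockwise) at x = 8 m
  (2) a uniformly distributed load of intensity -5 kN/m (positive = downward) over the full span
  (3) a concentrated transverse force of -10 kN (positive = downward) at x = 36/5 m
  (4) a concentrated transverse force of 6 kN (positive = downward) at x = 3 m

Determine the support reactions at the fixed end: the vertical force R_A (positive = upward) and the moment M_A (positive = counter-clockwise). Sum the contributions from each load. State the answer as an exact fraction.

R_A = -64 kN, M_A = -406 kN·m

Load 1 — applied couple M₀=-8 kN·m at a=8 m (b=L-a=4):
  R_A = 0 kN
  M_A = -M₀ = -(-8) = 8 kN·m
Load 2 — uniform load w=-5 kN/m over full span:
  R_A = wL = (-5)·12 = -60 kN
  M_A = wL²/2 = (-5)·12²/2 = -360 kN·m
Load 3 — point force P=-10 kN at a=36/5 m (b=L-a=24/5):
  R_A = P = (-10) = -10 kN
  M_A = Pa = (-10)·(36/5) = -72 kN·m
Load 4 — point force P=6 kN at a=3 m (b=L-a=9):
  R_A = P = 6 kN
  M_A = Pa = 6·3 = 18 kN·m
Superposition: R_A = -64 kN, M_A = -406 kN·m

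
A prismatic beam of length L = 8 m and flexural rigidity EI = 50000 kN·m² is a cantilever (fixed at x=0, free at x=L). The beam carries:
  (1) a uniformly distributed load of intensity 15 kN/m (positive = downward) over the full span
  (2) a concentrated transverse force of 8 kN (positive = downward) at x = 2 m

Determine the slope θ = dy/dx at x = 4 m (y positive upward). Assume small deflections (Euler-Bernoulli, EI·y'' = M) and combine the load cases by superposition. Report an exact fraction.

Load 1 — uniform load w=15 kN/m over full span:
  θ_1 = -wx(x²-3Lx+3L²)/(6EI) = -15·4·(4²-3·8·4+3·8²)/(6·50000) = -14/625 rad
Load 2 — point force P=8 kN at a=2 m (b=L-a=6):
  θ_2 = -Pa²/(2EI)  [x>a] = -8·2²/(2·50000) = -1/3125 rad
Superposition: θ = Σ θ_i = -71/3125 rad ≈ -0.022720 rad

θ(4) = -71/3125 rad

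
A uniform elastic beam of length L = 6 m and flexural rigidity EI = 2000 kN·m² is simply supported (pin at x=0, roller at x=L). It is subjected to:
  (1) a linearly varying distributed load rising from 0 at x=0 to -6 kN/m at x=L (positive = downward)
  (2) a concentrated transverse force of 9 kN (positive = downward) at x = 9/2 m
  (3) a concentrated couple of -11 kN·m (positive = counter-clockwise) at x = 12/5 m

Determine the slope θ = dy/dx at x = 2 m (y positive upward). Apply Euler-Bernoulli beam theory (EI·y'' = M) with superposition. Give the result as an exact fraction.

Load 1 — triangular load w₀=-6 kN/m (0→w₀ over full span):
  θ_1 = -w₀(7L⁴-30L²x²+15x⁴)/(360LEI) = -(-6)·(7·6⁴-30·6²·2²+15·2⁴)/(360·6·2000) = 13/1875 rad
Load 2 — point force P=9 kN at a=9/2 m (b=L-a=3/2):
  θ_2 = -Pb(L²-b²-3x²)/(6LEI)  [x≤a] = -9·(3/2)·(6²-(3/2)²-3·2²)/(6·6·2000) = -261/64000 rad
Load 3 — applied couple M₀=-11 kN·m at a=12/5 m (b=L-a=18/5):
  θ_3 = (M₀x²/(2L)+C₁)/EI  [x≤a] with C₁=M₀(3b²-L²)/(6L)=-22/25 = ((-11)·2²/(2·6)+(-22/25))/2000 = -341/150000 rad
Superposition: θ = Σ θ_i = 931/1600000 rad ≈ 0.000582 rad

θ(2) = 931/1600000 rad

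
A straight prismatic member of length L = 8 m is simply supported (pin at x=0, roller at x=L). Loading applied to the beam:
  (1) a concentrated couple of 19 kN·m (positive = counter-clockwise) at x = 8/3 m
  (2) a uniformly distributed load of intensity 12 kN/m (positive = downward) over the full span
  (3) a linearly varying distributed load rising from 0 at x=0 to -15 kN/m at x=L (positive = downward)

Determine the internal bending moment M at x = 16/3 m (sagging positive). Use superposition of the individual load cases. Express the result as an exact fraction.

Load 1 — applied couple M₀=19 kN·m at a=8/3 m (b=L-a=16/3):
  M_1 = M₀x/L - M₀  [x>a] = 19·(16/3)/8 - 19 = -19/3 kN·m
Load 2 — uniform load w=12 kN/m over full span:
  M_2 = wx(L-x)/2 = 12·(16/3)·(8-(16/3))/2 = 256/3 kN·m
Load 3 — triangular load w₀=-15 kN/m (0→w₀ over full span):
  M_3 = w₀Lx/6 - w₀x³/(6L) = (-15)·8·(16/3)/6 - (-15)·(16/3)³/(6·8) = -1600/27 kN·m
Superposition: M = Σ M_i = 533/27 kN·m ≈ 19.740741 kN·m

M(16/3) = 533/27 kN·m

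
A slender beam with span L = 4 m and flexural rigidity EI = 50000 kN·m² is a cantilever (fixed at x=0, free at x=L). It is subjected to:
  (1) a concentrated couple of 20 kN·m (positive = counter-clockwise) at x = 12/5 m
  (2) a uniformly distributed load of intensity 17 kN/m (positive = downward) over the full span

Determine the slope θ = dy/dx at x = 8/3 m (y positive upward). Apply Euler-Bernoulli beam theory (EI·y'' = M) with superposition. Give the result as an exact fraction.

Load 1 — applied couple M₀=20 kN·m at a=12/5 m (b=L-a=8/5):
  θ_1 = M₀a/EI  [x>a] = 20·(12/5)/50000 = 3/3125 rad
Load 2 — uniform load w=17 kN/m over full span:
  θ_2 = -wx(x²-3Lx+3L²)/(6EI) = -17·(8/3)·((8/3)²-3·4·(8/3)+3·4²)/(6·50000) = -884/253125 rad
Superposition: θ = Σ θ_i = -641/253125 rad ≈ -0.002532 rad

θ(8/3) = -641/253125 rad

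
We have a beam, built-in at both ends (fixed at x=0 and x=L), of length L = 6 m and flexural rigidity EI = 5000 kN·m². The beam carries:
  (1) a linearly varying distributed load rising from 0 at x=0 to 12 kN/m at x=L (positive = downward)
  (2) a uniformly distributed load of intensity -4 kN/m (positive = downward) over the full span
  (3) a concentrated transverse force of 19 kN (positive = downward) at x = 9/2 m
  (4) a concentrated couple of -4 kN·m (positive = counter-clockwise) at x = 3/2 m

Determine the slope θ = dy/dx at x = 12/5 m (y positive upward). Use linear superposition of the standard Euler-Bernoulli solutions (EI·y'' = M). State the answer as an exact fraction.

Load 1 — triangular load w₀=12 kN/m (0→w₀ over full span):
  θ_1 = -w₀(2x(L-x)(L-2x)(x+2L)+x²(L-x)²)/(120LEI) = -12·(2·(12/5)·(6-(12/5))·(6-2·(12/5))·((12/5)+2·6)+(12/5)²·(6-(12/5))²)/(120·6·5000) = -486/390625 rad
Load 2 — uniform load w=-4 kN/m over full span:
  θ_2 = -wx(L-x)(L-2x)/(12EI) = -(-4)·(12/5)·(6-(12/5))·(6-2·(12/5))/(12·5000) = 54/78125 rad
Load 3 — point force P=19 kN at a=9/2 m (b=L-a=3/2):
  θ_3 = -Pb²x(2aL-(3a+b)x)/(2L³EI)  [x≤a] = -19·(3/2)²·(12/5)·(2·(9/2)·6-(3·(9/2)+(3/2))·(12/5))/(2·6³·5000) = -171/200000 rad
Load 4 — applied couple M₀=-4 kN·m at a=3/2 m (b=L-a=9/2):
  θ_4 = (R_Ax²/2 - M_Ax - M₀(x-a))/EI  [x>a] with R_A=-3/4, M_A=3/4 = ((-3/4)·(12/5)²/2 - (3/4)·(12/5) - (-4)·((12/5)-(3/2)))/5000 = -9/125000 rad
Superposition: θ = Σ θ_i = -36999/25000000 rad ≈ -0.001480 rad

θ(12/5) = -36999/25000000 rad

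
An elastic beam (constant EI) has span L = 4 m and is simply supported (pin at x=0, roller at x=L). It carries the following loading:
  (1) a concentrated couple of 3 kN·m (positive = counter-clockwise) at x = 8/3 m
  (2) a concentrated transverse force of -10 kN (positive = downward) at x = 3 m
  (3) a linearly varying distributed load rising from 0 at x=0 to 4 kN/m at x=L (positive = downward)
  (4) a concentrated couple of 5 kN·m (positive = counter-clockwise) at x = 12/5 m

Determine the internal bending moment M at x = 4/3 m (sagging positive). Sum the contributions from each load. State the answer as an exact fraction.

Load 1 — applied couple M₀=3 kN·m at a=8/3 m (b=L-a=4/3):
  M_1 = M₀x/L  [x≤a] = 3·(4/3)/4 = 1 kN·m
Load 2 — point force P=-10 kN at a=3 m (b=L-a=1):
  M_2 = Pbx/L  [x≤a] = (-10)·1·(4/3)/4 = -10/3 kN·m
Load 3 — triangular load w₀=4 kN/m (0→w₀ over full span):
  M_3 = w₀Lx/6 - w₀x³/(6L) = 4·4·(4/3)/6 - 4·(4/3)³/(6·4) = 256/81 kN·m
Load 4 — applied couple M₀=5 kN·m at a=12/5 m (b=L-a=8/5):
  M_4 = M₀x/L  [x≤a] = 5·(4/3)/4 = 5/3 kN·m
Superposition: M = Σ M_i = 202/81 kN·m ≈ 2.493827 kN·m

M(4/3) = 202/81 kN·m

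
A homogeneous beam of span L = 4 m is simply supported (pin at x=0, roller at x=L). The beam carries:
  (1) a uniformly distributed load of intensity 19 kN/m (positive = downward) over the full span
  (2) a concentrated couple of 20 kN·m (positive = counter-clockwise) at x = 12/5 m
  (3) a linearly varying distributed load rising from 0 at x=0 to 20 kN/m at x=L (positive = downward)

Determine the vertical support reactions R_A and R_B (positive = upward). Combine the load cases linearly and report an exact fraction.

R_A = 169/3 kN, R_B = 179/3 kN

Load 1 — uniform load w=19 kN/m over full span:
  R_A = wL/2 = 19·4/2 = 38 kN
  R_B = wL/2 = 19·4/2 = 38 kN
Load 2 — applied couple M₀=20 kN·m at a=12/5 m (b=L-a=8/5):
  R_A = M₀/L = 20/4 = 5 kN
  R_B = -M₀/L = -20/4 = -5 kN
Load 3 — triangular load w₀=20 kN/m (0→w₀ over full span):
  R_A = w₀L/6 = 20·4/6 = 40/3 kN
  R_B = w₀L/3 = 20·4/3 = 80/3 kN
Superposition: R_A = 169/3 kN, R_B = 179/3 kN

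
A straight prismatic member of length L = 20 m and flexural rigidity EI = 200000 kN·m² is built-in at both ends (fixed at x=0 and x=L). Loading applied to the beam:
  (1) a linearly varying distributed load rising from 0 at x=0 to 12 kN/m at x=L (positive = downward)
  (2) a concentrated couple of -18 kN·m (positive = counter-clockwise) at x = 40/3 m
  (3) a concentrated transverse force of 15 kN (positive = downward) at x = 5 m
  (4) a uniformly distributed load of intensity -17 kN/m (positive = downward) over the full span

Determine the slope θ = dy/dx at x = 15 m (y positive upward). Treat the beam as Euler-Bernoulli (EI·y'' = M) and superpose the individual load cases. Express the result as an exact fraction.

Load 1 — triangular load w₀=12 kN/m (0→w₀ over full span):
  θ_1 = -w₀(2x(L-x)(L-2x)(x+2L)+x²(L-x)²)/(120LEI) = -12·(2·15·(20-15)·(20-2·15)·(15+2·20)+15²·(20-15)²)/(120·20·200000) = 123/64000 rad
Load 2 — applied couple M₀=-18 kN·m at a=40/3 m (b=L-a=20/3):
  θ_2 = (R_Ax²/2 - M_Ax - M₀(x-a))/EI  [x>a] with R_A=-6/5, M_A=-6 = ((-6/5)·15²/2 - (-6)·15 - (-18)·(15-(40/3)))/200000 = -3/40000 rad
Load 3 — point force P=15 kN at a=5 m (b=L-a=15):
  θ_3 = Pa²(L-x)(2bL-(3b+a)(L-x))/(2L³EI)  [x>a] = 15·5²·(20-15)·(2·15·20-(3·15+5)·(20-15))/(2·20³·200000) = 21/102400 rad
Load 4 — uniform load w=-17 kN/m over full span:
  θ_4 = -wx(L-x)(L-2x)/(12EI) = -(-17)·15·(20-15)·(20-2·15)/(12·200000) = -17/3200 rad
Superposition: θ = Σ θ_i = -8347/2560000 rad ≈ -0.003261 rad

θ(15) = -8347/2560000 rad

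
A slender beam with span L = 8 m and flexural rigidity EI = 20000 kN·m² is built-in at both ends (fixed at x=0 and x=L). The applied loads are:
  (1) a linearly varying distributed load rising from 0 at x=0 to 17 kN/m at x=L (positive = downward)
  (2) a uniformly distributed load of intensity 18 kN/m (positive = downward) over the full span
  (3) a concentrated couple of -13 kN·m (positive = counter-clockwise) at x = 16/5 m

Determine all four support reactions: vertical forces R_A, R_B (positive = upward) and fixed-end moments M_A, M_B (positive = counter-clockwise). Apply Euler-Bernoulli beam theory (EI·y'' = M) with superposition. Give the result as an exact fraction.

R_A = 4503/50 kN, M_A = 9803/75 kN·m, R_B = 6097/50 kN, M_B = -3864/25 kN·m

Load 1 — triangular load w₀=17 kN/m (0→w₀ over full span):
  R_A = 3w₀L/20 = 3·17·8/20 = 102/5 kN
  M_A = w₀L²/30 = 17·8²/30 = 544/15 kN·m
  R_B = 7w₀L/20 = 7·17·8/20 = 238/5 kN
  M_B = -w₀L²/20 = -17·8²/20 = -272/5 kN·m
Load 2 — uniform load w=18 kN/m over full span:
  R_A = wL/2 = 18·8/2 = 72 kN
  M_A = wL²/12 = 18·8²/12 = 96 kN·m
  R_B = wL/2 = 18·8/2 = 72 kN
  M_B = -wL²/12 = -18·8²/12 = -96 kN·m
Load 3 — applied couple M₀=-13 kN·m at a=16/5 m (b=L-a=24/5):
  R_A = 6M₀ab/L³ = 6·(-13)·(16/5)·(24/5)/8³ = -117/50 kN
  M_A = M₀b(2a-b)/L² = (-13)·(24/5)·(2·(16/5)-(24/5))/8² = -39/25 kN·m
  R_B = -6M₀ab/L³ = -6·(-13)·(16/5)·(24/5)/8³ = 117/50 kN
  M_B = M₀a(2b-a)/L² = (-13)·(16/5)·(2·(24/5)-(16/5))/8² = -104/25 kN·m
Superposition: R_A = 4503/50 kN, M_A = 9803/75 kN·m, R_B = 6097/50 kN, M_B = -3864/25 kN·m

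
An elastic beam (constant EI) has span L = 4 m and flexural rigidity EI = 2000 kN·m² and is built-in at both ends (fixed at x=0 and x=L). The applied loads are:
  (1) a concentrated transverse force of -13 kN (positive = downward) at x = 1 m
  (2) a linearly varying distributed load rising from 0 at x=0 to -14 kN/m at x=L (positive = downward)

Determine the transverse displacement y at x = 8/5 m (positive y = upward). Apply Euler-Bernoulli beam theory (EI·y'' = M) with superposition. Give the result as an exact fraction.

y(8/5) = 202149/62500000 m

Load 1 — point force P=-13 kN at a=1 m (b=L-a=3):
  y_1 = -Pa²(L-x)²(3bL-(3b+a)(L-x))/(6L³EI)  [x>a] = -(-13)·1²·(4-(8/5))²·(3·3·4-(3·3+1)·(4-(8/5)))/(6·4³·2000) = 117/100000 m
Load 2 — triangular load w₀=-14 kN/m (0→w₀ over full span):
  y_2 = -w₀x²(L-x)²(x+2L)/(120LEI) = -(-14)·(8/5)²·(4-(8/5))²·((8/5)+2·4)/(120·4·2000) = 4032/1953125 m
Superposition: y = Σ y_i = 202149/62500000 m ≈ 0.003234 m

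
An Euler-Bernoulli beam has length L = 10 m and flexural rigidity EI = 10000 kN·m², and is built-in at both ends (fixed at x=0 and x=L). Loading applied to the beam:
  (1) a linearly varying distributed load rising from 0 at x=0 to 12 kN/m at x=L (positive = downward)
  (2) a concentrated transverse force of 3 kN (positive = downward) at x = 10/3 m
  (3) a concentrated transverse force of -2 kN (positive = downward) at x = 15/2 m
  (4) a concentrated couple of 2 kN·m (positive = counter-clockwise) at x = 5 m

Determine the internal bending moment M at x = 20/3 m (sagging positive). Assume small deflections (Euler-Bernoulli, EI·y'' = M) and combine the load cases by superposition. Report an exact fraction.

Load 1 — triangular load w₀=12 kN/m (0→w₀ over full span):
  M_1 = 3w₀Lx/20 - w₀L²/30 - w₀x³/(6L) = 3·12·10·(20/3)/20 - 12·10²/30 - 12·(20/3)³/(6·10) = 560/27 kN·m
Load 2 — point force P=3 kN at a=10/3 m (b=L-a=20/3):
  M_2 = Pa²(a+3b)(L-x)/L³ - Pa²b/L²  [x>a] = 3·(10/3)²·((10/3)+3·(20/3))·(10-(20/3))/10³ - 3·(10/3)²·(20/3)/10² = 10/27 kN·m
Load 3 — point force P=-2 kN at a=15/2 m (b=L-a=5/2):
  M_3 = Pb²(3a+b)x/L³ - Pab²/L²  [x≤a] = (-2)·(5/2)²·(3·(15/2)+(5/2))·(20/3)/10³ - (-2)·(15/2)·(5/2)²/10² = -55/48 kN·m
Load 4 — applied couple M₀=2 kN·m at a=5 m (b=L-a=5):
  M_4 = R_Ax - M_A - M₀  [x>a] with R_A=3/10, M_A=1/2 = (3/10)·(20/3) - (1/2) - 2 = -1/2 kN·m
Superposition: M = Σ M_i = 2803/144 kN·m ≈ 19.465278 kN·m

M(20/3) = 2803/144 kN·m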